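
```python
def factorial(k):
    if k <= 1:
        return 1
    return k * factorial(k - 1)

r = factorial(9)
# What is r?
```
Call trace:
factorial(k=9)
  factorial(k=8)
    factorial(k=7)
      factorial(k=6)
        factorial(k=5)
          factorial(k=4)
            factorial(k=3)
              factorial(k=2)
                factorial(k=1)
                -> return 1
              -> return 2
            -> return 6
          -> return 24
        -> return 120
      -> return 720
    -> return 5040
  -> return 40320
-> return 362880

Final answer: 362880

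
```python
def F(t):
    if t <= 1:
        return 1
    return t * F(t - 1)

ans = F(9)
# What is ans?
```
Call trace:
F(t=9)
  F(t=8)
    F(t=7)
      F(t=6)
        F(t=5)
          F(t=4)
            F(t=3)
              F(t=2)
                F(t=1)
                -> return 1
              -> return 2
            -> return 6
          -> return 24
        -> return 120
      -> return 720
    -> return 5040
  -> return 40320
-> return 362880

Final answer: 362880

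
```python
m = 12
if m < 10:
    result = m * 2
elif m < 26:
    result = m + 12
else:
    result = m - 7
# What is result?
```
Trace:
  m=12
  m=12, result=24

Final answer: 24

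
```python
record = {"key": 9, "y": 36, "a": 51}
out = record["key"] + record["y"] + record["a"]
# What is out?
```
Trace:
  record={'key': 9, 'y': 36, 'a': 51}
  record={'key': 9, 'y': 36, 'a': 51}, out=96

Final answer: 96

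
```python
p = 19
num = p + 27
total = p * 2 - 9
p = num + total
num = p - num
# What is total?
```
Trace:
  p=19
  p=19, num=46
  p=19, num=46, total=29
  p=75, num=46, total=29
  p=75, num=29, total=29

Final answer: 29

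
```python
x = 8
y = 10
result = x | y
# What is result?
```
Trace:
  x=8
  x=8, y=10
  x=8, y=10, result=10

Final answer: 10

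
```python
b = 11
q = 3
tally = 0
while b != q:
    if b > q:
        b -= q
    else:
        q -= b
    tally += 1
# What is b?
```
Trace:
  b=11
  b=11, q=3
  b=11, q=3, tally=0
  b=8, q=3, tally=1
  b=5, q=3, tally=2
  b=2, q=3, tally=3
  b=2, q=1, tally=4
  b=1, q=1, tally=5

Final answer: 1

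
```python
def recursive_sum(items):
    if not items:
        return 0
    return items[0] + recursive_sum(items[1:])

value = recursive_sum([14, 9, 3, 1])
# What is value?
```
Call trace:
recursive_sum(items=[14, 9, 3, 1])
  recursive_sum(items=[9, 3, 1])
    recursive_sum(items=[3, 1])
      recursive_sum(items=[1])
        recursive_sum(items=[])
        -> return 0
      -> return 1
    -> return 4
  -> return 13
-> return 27

Final answer: 27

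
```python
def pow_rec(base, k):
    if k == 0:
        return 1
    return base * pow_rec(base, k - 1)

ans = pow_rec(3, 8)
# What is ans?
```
Call trace:
pow_rec(base=3, k=8)
  pow_rec(base=3, k=7)
    pow_rec(base=3, k=6)
      pow_rec(base=3, k=5)
        pow_rec(base=3, k=4)
          pow_rec(base=3, k=3)
            pow_rec(base=3, k=2)
              pow_rec(base=3, k=1)
                pow_rec(base=3, k=0)
                -> return 1
              -> return 3
            -> return 9
          -> return 27
        -> return 81
      -> return 243
    -> return 729
  -> return 2187
-> return 6561

Final answer: 6561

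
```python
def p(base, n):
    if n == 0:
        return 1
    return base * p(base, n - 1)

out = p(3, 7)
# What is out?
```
Call trace:
p(base=3, n=7)
  p(base=3, n=6)
    p(base=3, n=5)
      p(base=3, n=4)
        p(base=3, n=3)
          p(base=3, n=2)
            p(base=3, n=1)
              p(base=3, n=0)
              -> return 1
            -> return 3
          -> return 9
        -> return 27
      -> return 81
    -> return 243
  -> return 729
-> return 2187

Final answer: 2187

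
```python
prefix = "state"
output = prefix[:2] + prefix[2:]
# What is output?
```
Trace:
  prefix='state'
  prefix='state', output='state'

Final answer: 'state'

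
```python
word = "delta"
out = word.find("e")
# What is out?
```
Trace:
  word='delta'
  word='delta', out=1

Final answer: 1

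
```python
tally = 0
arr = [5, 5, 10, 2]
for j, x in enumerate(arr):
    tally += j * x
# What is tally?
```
Trace:
  tally=0
  tally=0, j=0, x=5
  tally=5, j=1, x=5
  tally=25, j=2, x=10
  tally=31, j=3, x=2

Final answer: 31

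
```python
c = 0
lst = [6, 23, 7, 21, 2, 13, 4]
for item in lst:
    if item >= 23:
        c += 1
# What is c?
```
Trace:
  c=0
  c=0, item=6
  c=1, item=23
  c=1, item=7
  c=1, item=21
  c=1, item=2
  c=1, item=13
  c=1, item=4

Final answer: 1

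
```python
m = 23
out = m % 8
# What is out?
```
Trace:
  m=23
  m=23, out=7

Final answer: 7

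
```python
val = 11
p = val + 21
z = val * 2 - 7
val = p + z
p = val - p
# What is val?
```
Trace:
  val=11
  val=11, p=32
  val=11, p=32, z=15
  val=47, p=32, z=15
  val=47, p=15, z=15

Final answer: 47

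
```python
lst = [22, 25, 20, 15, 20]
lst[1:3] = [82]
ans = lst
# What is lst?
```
Trace:
  lst=[22, 25, 20, 15, 20]
  lst=[22, 82, 15, 20]
  lst=[22, 82, 15, 20], ans=[22, 82, 15, 20]

Final answer: [22, 82, 15, 20]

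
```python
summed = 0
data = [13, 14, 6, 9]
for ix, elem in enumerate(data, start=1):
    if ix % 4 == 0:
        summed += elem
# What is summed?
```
Trace:
  summed=0
  summed=0, ix=1, elem=13
  summed=0, ix=2, elem=14
  summed=0, ix=3, elem=6
  summed=9, ix=4, elem=9

Final answer: 9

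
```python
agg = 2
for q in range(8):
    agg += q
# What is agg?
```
Trace:
  agg=2
  agg=2, q=0
  agg=3, q=1
  agg=5, q=2
  agg=8, q=3
  agg=12, q=4
  agg=17, q=5
  agg=23, q=6
  agg=30, q=7

Final answer: 30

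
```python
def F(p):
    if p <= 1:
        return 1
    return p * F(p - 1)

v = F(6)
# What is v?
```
Call trace:
F(p=6)
  F(p=5)
    F(p=4)
      F(p=3)
        F(p=2)
          F(p=1)
          -> return 1
        -> return 2
      -> return 6
    -> return 24
  -> return 120
-> return 720

Final answer: 720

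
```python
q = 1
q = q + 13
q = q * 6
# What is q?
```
Trace:
  q=1
  q=14
  q=84

Final answer: 84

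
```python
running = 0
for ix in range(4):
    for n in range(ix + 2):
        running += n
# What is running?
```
Trace:
  running=0
  running=0, ix=0, n=0
  running=1, ix=0, n=1
  running=1, ix=1, n=0
  running=2, ix=1, n=1
  running=4, ix=1, n=2
  running=4, ix=2, n=0
  running=5, ix=2, n=1
  running=7, ix=2, n=2
  running=10, ix=2, n=3
  running=10, ix=3, n=0
  running=11, ix=3, n=1
  running=13, ix=3, n=2
  running=16, ix=3, n=3
  running=20, ix=3, n=4

Final answer: 20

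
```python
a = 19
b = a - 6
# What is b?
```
Trace:
  a=19
  a=19, b=13

Final answer: 13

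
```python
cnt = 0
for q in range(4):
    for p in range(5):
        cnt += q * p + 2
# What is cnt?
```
Trace:
  cnt=0
  cnt=2, q=0, p=0
  cnt=4, q=0, p=1
  cnt=6, q=0, p=2
  cnt=8, q=0, p=3
  cnt=10, q=0, p=4
  cnt=12, q=1, p=0
  cnt=15, q=1, p=1
  cnt=19, q=1, p=2
  cnt=24, q=1, p=3
  cnt=30, q=1, p=4
  cnt=32, q=2, p=0
  cnt=36, q=2, p=1
  cnt=42, q=2, p=2
  cnt=50, q=2, p=3
  cnt=60, q=2, p=4
  cnt=62, q=3, p=0
  cnt=67, q=3, p=1
  cnt=75, q=3, p=2
  cnt=86, q=3, p=3
  cnt=100, q=3, p=4

Final answer: 100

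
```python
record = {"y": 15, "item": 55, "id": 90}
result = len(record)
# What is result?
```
Trace:
  record={'y': 15, 'item': 55, 'id': 90}
  record={'y': 15, 'item': 55, 'id': 90}, result=3

Final answer: 3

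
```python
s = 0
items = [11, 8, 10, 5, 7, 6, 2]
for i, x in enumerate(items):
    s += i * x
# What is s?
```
Trace:
  s=0
  s=0, i=0, x=11
  s=8, i=1, x=8
  s=28, i=2, x=10
  s=43, i=3, x=5
  s=71, i=4, x=7
  s=101, i=5, x=6
  s=113, i=6, x=2

Final answer: 113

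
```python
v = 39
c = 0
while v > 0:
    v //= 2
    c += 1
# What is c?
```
Trace:
  v=39
  v=39, c=0
  v=19, c=1
  v=9, c=2
  v=4, c=3
  v=2, c=4
  v=1, c=5
  v=0, c=6

Final answer: 6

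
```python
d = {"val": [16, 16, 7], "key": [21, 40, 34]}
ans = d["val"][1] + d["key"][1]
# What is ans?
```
Trace:
  d={'val': [16, 16, 7], 'key': [21, 40, 34]}
  d={'val': [16, 16, 7], 'key': [21, 40, 34]}, ans=56

Final answer: 56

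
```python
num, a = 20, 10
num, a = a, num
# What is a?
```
Trace:
  num=20, a=10
  num=10, a=20

Final answer: 20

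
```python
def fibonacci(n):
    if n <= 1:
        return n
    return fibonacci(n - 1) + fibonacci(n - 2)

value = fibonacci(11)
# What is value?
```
Call trace (a repeated sub-call is expanded the first time; later identical calls just restate its return value):
fibonacci(n=11)
  fibonacci(n=10)
    fibonacci(n=9)
      fibonacci(n=8)
        fibonacci(n=7)
          fibonacci(n=6)
            fibonacci(n=5)
              fibonacci(n=4)
                fibonacci(n=3)
                  fibonacci(n=2)
                    fibonacci(n=1)
                    -> return 1
                    fibonacci(n=0)
                    -> return 0
                  -> return 1
                  fibonacci(n=1)
                  -> return 1
                -> return 2
                fibonacci(n=2) -> return 1  (same call as traced above)
              -> return 3
              fibonacci(n=3) -> return 2  (same call as traced above)
            -> return 5
            fibonacci(n=4) -> return 3  (same call as traced above)
          -> return 8
          fibonacci(n=5) -> return 5  (same call as traced above)
        -> return 13
        fibonacci(n=6) -> return 8  (same call as traced above)
      -> return 21
      fibonacci(n=7) -> return 13  (same call as traced above)
    -> return 34
    fibonacci(n=8) -> return 21  (same call as traced above)
  -> return 55
  fibonacci(n=9) -> return 34  (same call as traced above)
-> return 89

Final answer: 89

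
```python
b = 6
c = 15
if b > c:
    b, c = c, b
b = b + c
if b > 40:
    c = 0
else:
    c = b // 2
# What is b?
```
Trace:
  b=6
  b=6, c=15
  b=6, c=15
  b=21, c=15
  b=21, c=10

Final answer: 21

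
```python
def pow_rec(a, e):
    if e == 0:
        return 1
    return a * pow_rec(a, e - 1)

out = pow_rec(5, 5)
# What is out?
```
Call trace:
pow_rec(a=5, e=5)
  pow_rec(a=5, e=4)
    pow_rec(a=5, e=3)
      pow_rec(a=5, e=2)
        pow_rec(a=5, e=1)
          pow_rec(a=5, e=0)
          -> return 1
        -> return 5
      -> return 25
    -> return 125
  -> return 625
-> return 3125

Final answer: 3125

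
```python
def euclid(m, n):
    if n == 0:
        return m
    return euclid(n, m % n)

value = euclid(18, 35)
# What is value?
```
Call trace:
euclid(m=18, n=35)
  euclid(m=35, n=18)
    euclid(m=18, n=17)
      euclid(m=17, n=1)
        euclid(m=1, n=0)
        -> return 1
      -> return 1
    -> return 1
  -> return 1
-> return 1

Final answer: 1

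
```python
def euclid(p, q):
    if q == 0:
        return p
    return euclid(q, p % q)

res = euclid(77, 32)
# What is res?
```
Call trace:
euclid(p=77, q=32)
  euclid(p=32, q=13)
    euclid(p=13, q=6)
      euclid(p=6, q=1)
        euclid(p=1, q=0)
        -> return 1
      -> return 1
    -> return 1
  -> return 1
-> return 1

Final answer: 1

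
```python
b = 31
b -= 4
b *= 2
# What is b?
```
Trace:
  b=31
  b=27
  b=54

Final answer: 54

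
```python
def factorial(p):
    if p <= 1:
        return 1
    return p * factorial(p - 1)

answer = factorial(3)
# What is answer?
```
Call trace:
factorial(p=3)
  factorial(p=2)
    factorial(p=1)
    -> return 1
  -> return 2
-> return 6

Final answer: 6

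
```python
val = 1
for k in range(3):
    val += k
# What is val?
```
Trace:
  val=1
  val=1, k=0
  val=2, k=1
  val=4, k=2

Final answer: 4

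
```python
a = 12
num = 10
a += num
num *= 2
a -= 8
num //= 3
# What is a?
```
Trace:
  a=12
  a=12, num=10
  a=22, num=10
  a=22, num=20
  a=14, num=20
  a=14, num=6

Final answer: 14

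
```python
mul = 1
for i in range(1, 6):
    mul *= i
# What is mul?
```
Trace:
  mul=1
  mul=1, i=1
  mul=2, i=2
  mul=6, i=3
  mul=24, i=4
  mul=120, i=5

Final answer: 120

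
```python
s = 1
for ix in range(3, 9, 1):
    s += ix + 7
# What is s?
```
Trace:
  s=1
  s=11, ix=3
  s=22, ix=4
  s=34, ix=5
  s=47, ix=6
  s=61, ix=7
  s=76, ix=8

Final answer: 76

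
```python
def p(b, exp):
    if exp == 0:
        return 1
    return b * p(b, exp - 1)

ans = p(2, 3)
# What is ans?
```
Call trace:
p(b=2, exp=3)
  p(b=2, exp=2)
    p(b=2, exp=1)
      p(b=2, exp=0)
      -> return 1
    -> return 2
  -> return 4
-> return 8

Final answer: 8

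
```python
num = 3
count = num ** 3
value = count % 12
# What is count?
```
Trace:
  num=3
  num=3, count=27
  num=3, count=27, value=3

Final answer: 27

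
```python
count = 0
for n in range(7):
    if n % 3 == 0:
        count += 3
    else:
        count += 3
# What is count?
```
Trace:
  count=0
  count=3, n=0
  count=6, n=1
  count=9, n=2
  count=12, n=3
  count=15, n=4
  count=18, n=5
  count=21, n=6

Final answer: 21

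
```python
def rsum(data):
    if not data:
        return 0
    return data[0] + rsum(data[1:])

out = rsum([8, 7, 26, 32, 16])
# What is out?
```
Call trace:
rsum(data=[8, 7, 26, 32, 16])
  rsum(data=[7, 26, 32, 16])
    rsum(data=[26, 32, 16])
      rsum(data=[32, 16])
        rsum(data=[16])
          rsum(data=[])
          -> return 0
        -> return 16
      -> return 48
    -> return 74
  -> return 81
-> return 89

Final answer: 89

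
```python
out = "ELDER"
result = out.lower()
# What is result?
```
Trace:
  out='ELDER'
  out='ELDER', result='elder'

Final answer: 'elder'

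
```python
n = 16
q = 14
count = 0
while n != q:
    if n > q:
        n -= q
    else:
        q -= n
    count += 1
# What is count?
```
Trace:
  n=16
  n=16, q=14
  n=16, q=14, count=0
  n=2, q=14, count=1
  n=2, q=12, count=2
  n=2, q=10, count=3
  n=2, q=8, count=4
  n=2, q=6, count=5
  n=2, q=4, count=6
  n=2, q=2, count=7

Final answer: 7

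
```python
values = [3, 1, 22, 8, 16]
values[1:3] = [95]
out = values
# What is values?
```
Trace:
  values=[3, 1, 22, 8, 16]
  values=[3, 95, 8, 16]
  values=[3, 95, 8, 16], out=[3, 95, 8, 16]

Final answer: [3, 95, 8, 16]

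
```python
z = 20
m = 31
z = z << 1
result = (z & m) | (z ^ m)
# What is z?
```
Trace:
  z=20
  z=20, m=31
  z=40, m=31
  z=40, m=31, result=63

Final answer: 40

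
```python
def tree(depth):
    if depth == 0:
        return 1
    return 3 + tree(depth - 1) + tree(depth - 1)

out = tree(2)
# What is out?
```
Call trace (a repeated sub-call is expanded the first time; later identical calls just restate its return value):
tree(depth=2)
  tree(depth=1)
    tree(depth=0)
    -> return 1
    tree(depth=0)
    -> return 1
  -> return 5
  tree(depth=1) -> return 5  (same call as traced above)
-> return 13

Final answer: 13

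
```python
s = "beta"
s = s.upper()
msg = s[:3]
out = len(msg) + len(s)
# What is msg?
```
Trace:
  s='beta'
  s='BETA'
  s='BETA', msg='BET'
  s='BETA', msg='BET', out=7

Final answer: 'BET'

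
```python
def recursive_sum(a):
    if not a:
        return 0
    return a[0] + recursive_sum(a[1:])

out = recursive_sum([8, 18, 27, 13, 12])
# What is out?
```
Call trace:
recursive_sum(a=[8, 18, 27, 13, 12])
  recursive_sum(a=[18, 27, 13, 12])
    recursive_sum(a=[27, 13, 12])
      recursive_sum(a=[13, 12])
        recursive_sum(a=[12])
          recursive_sum(a=[])
          -> return 0
        -> return 12
      -> return 25
    -> return 52
  -> return 70
-> return 78

Final answer: 78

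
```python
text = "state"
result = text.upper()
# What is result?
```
Trace:
  text='state'
  text='state', result='STATE'

Final answer: 'STATE'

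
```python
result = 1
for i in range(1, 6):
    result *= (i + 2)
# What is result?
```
Trace:
  result=1
  result=3, i=1
  result=12, i=2
  result=60, i=3
  result=360, i=4
  result=2520, i=5

Final answer: 2520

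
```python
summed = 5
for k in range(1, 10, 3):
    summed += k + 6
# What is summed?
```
Trace:
  summed=5
  summed=12, k=1
  summed=22, k=4
  summed=35, k=7

Final answer: 35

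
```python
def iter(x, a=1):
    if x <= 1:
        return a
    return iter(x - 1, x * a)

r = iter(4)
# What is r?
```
Call trace:
iter(x=4, a=1)
  iter(x=3, a=4)
    iter(x=2, a=12)
      iter(x=1, a=24)
      -> return 24
    -> return 24
  -> return 24
-> return 24

Final answer: 24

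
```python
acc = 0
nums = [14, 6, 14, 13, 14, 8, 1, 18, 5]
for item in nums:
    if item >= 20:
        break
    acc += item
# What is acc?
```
Trace:
  acc=0
  acc=14, item=14
  acc=20, item=6
  acc=34, item=14
  acc=47, item=13
  acc=61, item=14
  acc=69, item=8
  acc=70, item=1
  acc=88, item=18
  acc=93, item=5

Final answer: 93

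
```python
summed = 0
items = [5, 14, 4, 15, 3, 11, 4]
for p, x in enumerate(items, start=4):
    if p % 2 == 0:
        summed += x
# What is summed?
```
Trace:
  summed=0
  summed=5, p=4, x=5
  summed=5, p=5, x=14
  summed=9, p=6, x=4
  summed=9, p=7, x=15
  summed=12, p=8, x=3
  summed=12, p=9, x=11
  summed=16, p=10, x=4

Final answer: 16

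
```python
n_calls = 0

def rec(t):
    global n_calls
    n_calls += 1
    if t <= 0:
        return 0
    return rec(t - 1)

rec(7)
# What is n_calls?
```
Call trace:
rec(t=7)
  rec(t=6)
    rec(t=5)
      rec(t=4)
        rec(t=3)
          rec(t=2)
            rec(t=1)
              rec(t=0)
              -> return 0
            -> return 0
          -> return 0
        -> return 0
      -> return 0
    -> return 0
  -> return 0
-> return 0

n_calls is incremented once per call. rec is entered once for each t = 7, 6, 5, 4, 3, 2, 1, 0 (the t <= 0 call returns without recursing), i.e. 7 + 1 calls.
n_calls = 8

Final answer: 8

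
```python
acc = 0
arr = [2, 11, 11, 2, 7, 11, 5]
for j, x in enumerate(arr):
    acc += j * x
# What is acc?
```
Trace:
  acc=0
  acc=0, j=0, x=2
  acc=11, j=1, x=11
  acc=33, j=2, x=11
  acc=39, j=3, x=2
  acc=67, j=4, x=7
  acc=122, j=5, x=11
  acc=152, j=6, x=5

Final answer: 152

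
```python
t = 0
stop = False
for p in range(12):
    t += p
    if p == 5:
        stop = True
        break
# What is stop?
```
Trace:
  t=0
  t=0, stop=False
  t=0, stop=False, p=0
  t=1, stop=False, p=1
  t=3, stop=False, p=2
  t=6, stop=False, p=3
  t=10, stop=False, p=4
  t=15, stop=True, p=5

Final answer: True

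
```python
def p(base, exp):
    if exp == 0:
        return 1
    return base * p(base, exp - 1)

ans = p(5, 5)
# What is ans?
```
Call trace:
p(base=5, exp=5)
  p(base=5, exp=4)
    p(base=5, exp=3)
      p(base=5, exp=2)
        p(base=5, exp=1)
          p(base=5, exp=0)
          -> return 1
        -> return 5
      -> return 25
    -> return 125
  -> return 625
-> return 3125

Final answer: 3125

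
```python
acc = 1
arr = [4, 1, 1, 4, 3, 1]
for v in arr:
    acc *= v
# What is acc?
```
Trace:
  acc=1
  acc=4, v=4
  acc=4, v=1
  acc=4, v=1
  acc=16, v=4
  acc=48, v=3
  acc=48, v=1

Final answer: 48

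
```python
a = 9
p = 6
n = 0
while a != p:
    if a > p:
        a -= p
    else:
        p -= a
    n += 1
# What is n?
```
Trace:
  a=9
  a=9, p=6
  a=9, p=6, n=0
  a=3, p=6, n=1
  a=3, p=3, n=2

Final answer: 2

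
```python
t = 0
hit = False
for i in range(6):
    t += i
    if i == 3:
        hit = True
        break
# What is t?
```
Trace:
  t=0
  t=0, hit=False
  t=0, hit=False, i=0
  t=1, hit=False, i=1
  t=3, hit=False, i=2
  t=6, hit=True, i=3

Final answer: 6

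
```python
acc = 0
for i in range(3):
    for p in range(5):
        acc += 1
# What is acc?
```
Trace:
  acc=0
  acc=1, i=0, p=0
  acc=2, i=0, p=1
  acc=3, i=0, p=2
  acc=4, i=0, p=3
  acc=5, i=0, p=4
  acc=6, i=1, p=0
  acc=7, i=1, p=1
  acc=8, i=1, p=2
  acc=9, i=1, p=3
  acc=10, i=1, p=4
  acc=11, i=2, p=0
  acc=12, i=2, p=1
  acc=13, i=2, p=2
  acc=14, i=2, p=3
  acc=15, i=2, p=4

Final answer: 15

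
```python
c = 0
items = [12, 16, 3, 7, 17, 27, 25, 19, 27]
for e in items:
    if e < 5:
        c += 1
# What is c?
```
Trace:
  c=0
  c=0, e=12
  c=0, e=16
  c=1, e=3
  c=1, e=7
  c=1, e=17
  c=1, e=27
  c=1, e=25
  c=1, e=19
  c=1, e=27

Final answer: 1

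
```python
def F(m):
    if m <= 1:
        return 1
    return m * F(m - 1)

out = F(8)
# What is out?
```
Call trace:
F(m=8)
  F(m=7)
    F(m=6)
      F(m=5)
        F(m=4)
          F(m=3)
            F(m=2)
              F(m=1)
              -> return 1
            -> return 2
          -> return 6
        -> return 24
      -> return 120
    -> return 720
  -> return 5040
-> return 40320

Final answer: 40320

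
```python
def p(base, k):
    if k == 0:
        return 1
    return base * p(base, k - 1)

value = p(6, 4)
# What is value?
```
Call trace:
p(base=6, k=4)
  p(base=6, k=3)
    p(base=6, k=2)
      p(base=6, k=1)
        p(base=6, k=0)
        -> return 1
      -> return 6
    -> return 36
  -> return 216
-> return 1296

Final answer: 1296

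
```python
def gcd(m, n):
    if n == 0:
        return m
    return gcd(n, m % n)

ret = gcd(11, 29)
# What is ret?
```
Call trace:
gcd(m=11, n=29)
  gcd(m=29, n=11)
    gcd(m=11, n=7)
      gcd(m=7, n=4)
        gcd(m=4, n=3)
          gcd(m=3, n=1)
            gcd(m=1, n=0)
            -> return 1
          -> return 1
        -> return 1
      -> return 1
    -> return 1
  -> return 1
-> return 1

Final answer: 1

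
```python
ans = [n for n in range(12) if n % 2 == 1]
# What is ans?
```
Trace:
  n=0
  n=1
  n=2
  n=3
  n=4
  n=5
  n=6
  n=7
  n=8
  n=9
  n=10
  n=11
  ans=[1, 3, 5, 7, 9, 11]

Final answer: [1, 3, 5, 7, 9, 11]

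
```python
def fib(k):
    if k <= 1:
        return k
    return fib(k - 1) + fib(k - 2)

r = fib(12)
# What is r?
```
Call trace (a repeated sub-call is expanded the first time; later identical calls just restate its return value):
fib(k=12)
  fib(k=11)
    fib(k=10)
      fib(k=9)
        fib(k=8)
          fib(k=7)
            fib(k=6)
              fib(k=5)
                fib(k=4)
                  fib(k=3)
                    fib(k=2)
                      fib(k=1)
                      -> return 1
                      fib(k=0)
                      -> return 0
                    -> return 1
                    fib(k=1)
                    -> return 1
                  -> return 2
                  fib(k=2) -> return 1  (same call as traced above)
                -> return 3
                fib(k=3) -> return 2  (same call as traced above)
              -> return 5
              fib(k=4) -> return 3  (same call as traced above)
            -> return 8
            fib(k=5) -> return 5  (same call as traced above)
          -> return 13
          fib(k=6) -> return 8  (same call as traced above)
        -> return 21
        fib(k=7) -> return 13  (same call as traced above)
      -> return 34
      fib(k=8) -> return 21  (same call as traced above)
    -> return 55
    fib(k=9) -> return 34  (same call as traced above)
  -> return 89
  fib(k=10) -> return 55  (same call as traced above)
-> return 144

Final answer: 144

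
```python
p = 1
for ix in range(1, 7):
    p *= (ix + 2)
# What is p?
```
Trace:
  p=1
  p=3, ix=1
  p=12, ix=2
  p=60, ix=3
  p=360, ix=4
  p=2520, ix=5
  p=20160, ix=6

Final answer: 20160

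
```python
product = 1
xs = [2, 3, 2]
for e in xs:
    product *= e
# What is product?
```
Trace:
  product=1
  product=2, e=2
  product=6, e=3
  product=12, e=2

Final answer: 12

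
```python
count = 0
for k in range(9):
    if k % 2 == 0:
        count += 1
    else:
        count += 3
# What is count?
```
Trace:
  count=0
  count=1, k=0
  count=4, k=1
  count=5, k=2
  count=8, k=3
  count=9, k=4
  count=12, k=5
  count=13, k=6
  count=16, k=7
  count=17, k=8

Final answer: 17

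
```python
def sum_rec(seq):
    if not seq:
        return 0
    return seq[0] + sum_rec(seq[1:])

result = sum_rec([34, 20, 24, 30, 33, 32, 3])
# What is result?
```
Call trace:
sum_rec(seq=[34, 20, 24, 30, 33, 32, 3])
  sum_rec(seq=[20, 24, 30, 33, 32, 3])
    sum_rec(seq=[24, 30, 33, 32, 3])
      sum_rec(seq=[30, 33, 32, 3])
        sum_rec(seq=[33, 32, 3])
          sum_rec(seq=[32, 3])
            sum_rec(seq=[3])
              sum_rec(seq=[])
              -> return 0
            -> return 3
          -> return 35
        -> return 68
      -> return 98
    -> return 122
  -> return 142
-> return 176

Final answer: 176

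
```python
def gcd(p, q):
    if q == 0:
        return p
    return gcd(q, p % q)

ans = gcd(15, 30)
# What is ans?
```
Call trace:
gcd(p=15, q=30)
  gcd(p=30, q=15)
    gcd(p=15, q=0)
    -> return 15
  -> return 15
-> return 15

Final answer: 15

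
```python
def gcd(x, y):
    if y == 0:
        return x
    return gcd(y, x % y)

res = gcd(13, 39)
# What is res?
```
Call trace:
gcd(x=13, y=39)
  gcd(x=39, y=13)
    gcd(x=13, y=0)
    -> return 13
  -> return 13
-> return 13

Final answer: 13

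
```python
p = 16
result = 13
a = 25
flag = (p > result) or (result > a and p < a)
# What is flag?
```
Trace:
  p=16
  p=16, result=13
  p=16, result=13, a=25
  p=16, result=13, a=25, flag=True

Final answer: True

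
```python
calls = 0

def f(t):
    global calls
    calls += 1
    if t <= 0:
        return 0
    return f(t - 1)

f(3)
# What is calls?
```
Call trace:
f(t=3)
  f(t=2)
    f(t=1)
      f(t=0)
      -> return 0
    -> return 0
  -> return 0
-> return 0

calls is incremented once per call. f is entered once for each t = 3, 2, 1, 0 (the t <= 0 call returns without recursing), i.e. 3 + 1 calls.
calls = 4

Final answer: 4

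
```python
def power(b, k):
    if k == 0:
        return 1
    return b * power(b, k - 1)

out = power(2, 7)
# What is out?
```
Call trace:
power(b=2, k=7)
  power(b=2, k=6)
    power(b=2, k=5)
      power(b=2, k=4)
        power(b=2, k=3)
          power(b=2, k=2)
            power(b=2, k=1)
              power(b=2, k=0)
              -> return 1
            -> return 2
          -> return 4
        -> return 8
      -> return 16
    -> return 32
  -> return 64
-> return 128

Final answer: 128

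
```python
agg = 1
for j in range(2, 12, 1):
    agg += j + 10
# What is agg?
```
Trace:
  agg=1
  agg=13, j=2
  agg=26, j=3
  agg=40, j=4
  agg=55, j=5
  agg=71, j=6
  agg=88, j=7
  agg=106, j=8
  agg=125, j=9
  agg=145, j=10
  agg=166, j=11

Final answer: 166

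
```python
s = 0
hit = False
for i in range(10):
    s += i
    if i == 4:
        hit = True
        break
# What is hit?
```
Trace:
  s=0
  s=0, hit=False
  s=0, hit=False, i=0
  s=1, hit=False, i=1
  s=3, hit=False, i=2
  s=6, hit=False, i=3
  s=10, hit=True, i=4

Final answer: True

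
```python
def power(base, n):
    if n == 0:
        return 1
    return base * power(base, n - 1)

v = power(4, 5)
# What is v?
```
Call trace:
power(base=4, n=5)
  power(base=4, n=4)
    power(base=4, n=3)
      power(base=4, n=2)
        power(base=4, n=1)
          power(base=4, n=0)
          -> return 1
        -> return 4
      -> return 16
    -> return 64
  -> return 256
-> return 1024

Final answer: 1024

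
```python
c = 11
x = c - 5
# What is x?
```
Trace:
  c=11
  c=11, x=6

Final answer: 6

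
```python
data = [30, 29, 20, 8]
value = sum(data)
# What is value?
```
Trace:
  data=[30, 29, 20, 8]
  data=[30, 29, 20, 8], value=87

Final answer: 87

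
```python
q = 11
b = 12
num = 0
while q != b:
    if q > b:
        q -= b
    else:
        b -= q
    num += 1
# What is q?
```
Trace:
  q=11
  q=11, b=12
  q=11, b=12, num=0
  q=11, b=1, num=1
  q=10, b=1, num=2
  q=9, b=1, num=3
  q=8, b=1, num=4
  q=7, b=1, num=5
  q=6, b=1, num=6
  q=5, b=1, num=7
  q=4, b=1, num=8
  q=3, b=1, num=9
  q=2, b=1, num=10
  q=1, b=1, num=11

Final answer: 1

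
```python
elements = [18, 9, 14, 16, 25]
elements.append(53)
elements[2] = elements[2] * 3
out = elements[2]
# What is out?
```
Trace:
  elements=[18, 9, 14, 16, 25]
  elements=[18, 9, 14, 16, 25, 53]
  elements=[18, 9, 42, 16, 25, 53]
  elements=[18, 9, 42, 16, 25, 53], out=42

Final answer: 42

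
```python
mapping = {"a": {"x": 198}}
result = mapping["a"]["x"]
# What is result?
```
Trace:
  mapping={'a': {'x': 198}}
  mapping={'a': {'x': 198}}, result=198

Final answer: 198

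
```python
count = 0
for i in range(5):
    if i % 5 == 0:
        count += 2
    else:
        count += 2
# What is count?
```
Trace:
  count=0
  count=2, i=0
  count=4, i=1
  count=6, i=2
  count=8, i=3
  count=10, i=4

Final answer: 10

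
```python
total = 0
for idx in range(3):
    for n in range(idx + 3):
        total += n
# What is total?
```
Trace:
  total=0
  total=0, idx=0, n=0
  total=1, idx=0, n=1
  total=3, idx=0, n=2
  total=3, idx=1, n=0
  total=4, idx=1, n=1
  total=6, idx=1, n=2
  total=9, idx=1, n=3
  total=9, idx=2, n=0
  total=10, idx=2, n=1
  total=12, idx=2, n=2
  total=15, idx=2, n=3
  total=19, idx=2, n=4

Final answer: 19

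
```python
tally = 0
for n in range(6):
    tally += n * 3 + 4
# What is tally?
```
Trace:
  tally=0
  tally=4, n=0
  tally=11, n=1
  tally=21, n=2
  tally=34, n=3
  tally=50, n=4
  tally=69, n=5

Final answer: 69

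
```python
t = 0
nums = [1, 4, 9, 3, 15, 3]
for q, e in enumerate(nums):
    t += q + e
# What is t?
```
Trace:
  t=0
  t=1, q=0, e=1
  t=6, q=1, e=4
  t=17, q=2, e=9
  t=23, q=3, e=3
  t=42, q=4, e=15
  t=50, q=5, e=3

Final answer: 50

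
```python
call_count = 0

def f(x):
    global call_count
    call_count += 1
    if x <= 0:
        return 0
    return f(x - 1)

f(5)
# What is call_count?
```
Call trace:
f(x=5)
  f(x=4)
    f(x=3)
      f(x=2)
        f(x=1)
          f(x=0)
          -> return 0
        -> return 0
      -> return 0
    -> return 0
  -> return 0
-> return 0

call_count is incremented once per call. f is entered once for each x = 5, 4, 3, 2, 1, 0 (the x <= 0 call returns without recursing), i.e. 5 + 1 calls.
call_count = 6

Final answer: 6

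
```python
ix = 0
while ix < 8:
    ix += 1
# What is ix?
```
Trace:
  ix=0
  ix=1
  ix=2
  ix=3
  ix=4
  ix=5
  ix=6
  ix=7
  ix=8

Final answer: 8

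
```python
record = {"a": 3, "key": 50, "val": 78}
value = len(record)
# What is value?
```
Trace:
  record={'a': 3, 'key': 50, 'val': 78}
  record={'a': 3, 'key': 50, 'val': 78}, value=3

Final answer: 3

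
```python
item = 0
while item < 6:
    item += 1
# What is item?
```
Trace:
  item=0
  item=1
  item=2
  item=3
  item=4
  item=5
  item=6

Final answer: 6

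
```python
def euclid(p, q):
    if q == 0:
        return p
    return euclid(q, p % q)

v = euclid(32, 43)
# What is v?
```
Call trace:
euclid(p=32, q=43)
  euclid(p=43, q=32)
    euclid(p=32, q=11)
      euclid(p=11, q=10)
        euclid(p=10, q=1)
          euclid(p=1, q=0)
          -> return 1
        -> return 1
      -> return 1
    -> return 1
  -> return 1
-> return 1

Final answer: 1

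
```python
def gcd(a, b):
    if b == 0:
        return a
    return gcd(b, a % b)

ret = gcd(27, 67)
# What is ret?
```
Call trace:
gcd(a=27, b=67)
  gcd(a=67, b=27)
    gcd(a=27, b=13)
      gcd(a=13, b=1)
        gcd(a=1, b=0)
        -> return 1
      -> return 1
    -> return 1
  -> return 1
-> return 1

Final answer: 1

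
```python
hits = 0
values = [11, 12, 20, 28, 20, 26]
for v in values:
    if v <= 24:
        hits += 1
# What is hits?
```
Trace:
  hits=0
  hits=1, v=11
  hits=2, v=12
  hits=3, v=20
  hits=3, v=28
  hits=4, v=20
  hits=4, v=26

Final answer: 4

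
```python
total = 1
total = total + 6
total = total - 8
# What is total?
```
Trace:
  total=1
  total=7
  total=-1

Final answer: -1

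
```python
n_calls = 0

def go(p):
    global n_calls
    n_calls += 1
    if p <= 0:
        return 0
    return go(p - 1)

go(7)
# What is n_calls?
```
Call trace:
go(p=7)
  go(p=6)
    go(p=5)
      go(p=4)
        go(p=3)
          go(p=2)
            go(p=1)
              go(p=0)
              -> return 0
            -> return 0
          -> return 0
        -> return 0
      -> return 0
    -> return 0
  -> return 0
-> return 0

n_calls is incremented once per call. go is entered once for each p = 7, 6, 5, 4, 3, 2, 1, 0 (the p <= 0 call returns without recursing), i.e. 7 + 1 calls.
n_calls = 8

Final answer: 8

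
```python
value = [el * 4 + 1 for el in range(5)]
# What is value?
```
Trace:
  el=0
  el=1
  el=2
  el=3
  el=4
  value=[1, 5, 9, 13, 17]

Final answer: [1, 5, 9, 13, 17]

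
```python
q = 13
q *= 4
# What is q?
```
Trace:
  q=13
  q=52

Final answer: 52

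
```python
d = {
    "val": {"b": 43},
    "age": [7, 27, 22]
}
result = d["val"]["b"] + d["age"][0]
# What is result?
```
Trace:
  d={'val': {'b': 43}, 'age': [7, 27, 22]}
  d={'val': {'b': 43}, 'age': [7, 27, 22]}, result=50

Final answer: 50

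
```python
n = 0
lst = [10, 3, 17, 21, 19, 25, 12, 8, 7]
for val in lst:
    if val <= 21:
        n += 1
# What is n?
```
Trace:
  n=0
  n=1, val=10
  n=2, val=3
  n=3, val=17
  n=4, val=21
  n=5, val=19
  n=5, val=25
  n=6, val=12
  n=7, val=8
  n=8, val=7

Final answer: 8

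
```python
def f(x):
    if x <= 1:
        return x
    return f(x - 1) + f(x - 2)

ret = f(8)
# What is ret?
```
Call trace (a repeated sub-call is expanded the first time; later identical calls just restate its return value):
f(x=8)
  f(x=7)
    f(x=6)
      f(x=5)
        f(x=4)
          f(x=3)
            f(x=2)
              f(x=1)
              -> return 1
              f(x=0)
              -> return 0
            -> return 1
            f(x=1)
            -> return 1
          -> return 2
          f(x=2) -> return 1  (same call as traced above)
        -> return 3
        f(x=3) -> return 2  (same call as traced above)
      -> return 5
      f(x=4) -> return 3  (same call as traced above)
    -> return 8
    f(x=5) -> return 5  (same call as traced above)
  -> return 13
  f(x=6) -> return 8  (same call as traced above)
-> return 21

Final answer: 21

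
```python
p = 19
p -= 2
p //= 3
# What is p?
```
Trace:
  p=19
  p=17
  p=5

Final answer: 5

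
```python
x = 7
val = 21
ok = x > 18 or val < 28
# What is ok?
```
Trace:
  x=7
  x=7, val=21
  x=7, val=21, ok=True

Final answer: True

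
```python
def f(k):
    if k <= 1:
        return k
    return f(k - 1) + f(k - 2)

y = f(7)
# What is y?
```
Call trace (a repeated sub-call is expanded the first time; later identical calls just restate its return value):
f(k=7)
  f(k=6)
    f(k=5)
      f(k=4)
        f(k=3)
          f(k=2)
            f(k=1)
            -> return 1
            f(k=0)
            -> return 0
          -> return 1
          f(k=1)
          -> return 1
        -> return 2
        f(k=2) -> return 1  (same call as traced above)
      -> return 3
      f(k=3) -> return 2  (same call as traced above)
    -> return 5
    f(k=4) -> return 3  (same call as traced above)
  -> return 8
  f(k=5) -> return 5  (same call as traced above)
-> return 13

Final answer: 13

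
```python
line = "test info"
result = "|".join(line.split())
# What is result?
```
Trace:
  line='test info'
  line='test info', result='test|info'

Final answer: 'test|info'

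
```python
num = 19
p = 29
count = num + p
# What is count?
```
Trace:
  num=19
  num=19, p=29
  num=19, p=29, count=48

Final answer: 48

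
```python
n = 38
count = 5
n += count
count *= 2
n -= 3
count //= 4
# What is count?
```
Trace:
  n=38
  n=38, count=5
  n=43, count=5
  n=43, count=10
  n=40, count=10
  n=40, count=2

Final answer: 2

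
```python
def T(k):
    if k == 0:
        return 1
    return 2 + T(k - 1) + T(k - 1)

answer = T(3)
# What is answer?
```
Call trace (a repeated sub-call is expanded the first time; later identical calls just restate its return value):
T(k=3)
  T(k=2)
    T(k=1)
      T(k=0)
      -> return 1
      T(k=0)
      -> return 1
    -> return 4
    T(k=1) -> return 4  (same call as traced above)
  -> return 10
  T(k=2) -> return 10  (same call as traced above)
-> return 22

Final answer: 22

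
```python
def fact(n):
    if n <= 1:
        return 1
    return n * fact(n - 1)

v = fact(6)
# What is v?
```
Call trace:
fact(n=6)
  fact(n=5)
    fact(n=4)
      fact(n=3)
        fact(n=2)
          fact(n=1)
          -> return 1
        -> return 2
      -> return 6
    -> return 24
  -> return 120
-> return 720

Final answer: 720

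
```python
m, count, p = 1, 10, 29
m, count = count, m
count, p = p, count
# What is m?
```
Trace:
  m=1, count=10, p=29
  m=10, count=1, p=29
  m=10, count=29, p=1

Final answer: 10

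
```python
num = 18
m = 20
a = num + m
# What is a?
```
Trace:
  num=18
  num=18, m=20
  num=18, m=20, a=38

Final answer: 38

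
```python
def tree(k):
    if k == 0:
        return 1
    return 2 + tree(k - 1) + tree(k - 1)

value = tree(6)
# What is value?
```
Call trace (a repeated sub-call is expanded the first time; later identical calls just restate its return value):
tree(k=6)
  tree(k=5)
    tree(k=4)
      tree(k=3)
        tree(k=2)
          tree(k=1)
            tree(k=0)
            -> return 1
            tree(k=0)
            -> return 1
          -> return 4
          tree(k=1) -> return 4  (same call as traced above)
        -> return 10
        tree(k=2) -> return 10  (same call as traced above)
      -> return 22
      tree(k=3) -> return 22  (same call as traced above)
    -> return 46
    tree(k=4) -> return 46  (same call as traced above)
  -> return 94
  tree(k=5) -> return 94  (same call as traced above)
-> return 190

Final answer: 190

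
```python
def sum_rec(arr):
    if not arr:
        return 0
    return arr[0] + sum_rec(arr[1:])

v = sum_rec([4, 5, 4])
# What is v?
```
Call trace:
sum_rec(arr=[4, 5, 4])
  sum_rec(arr=[5, 4])
    sum_rec(arr=[4])
      sum_rec(arr=[])
      -> return 0
    -> return 4
  -> return 9
-> return 13

Final answer: 13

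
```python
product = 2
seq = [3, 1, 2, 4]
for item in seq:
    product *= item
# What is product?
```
Trace:
  product=2
  product=6, item=3
  product=6, item=1
  product=12, item=2
  product=48, item=4

Final answer: 48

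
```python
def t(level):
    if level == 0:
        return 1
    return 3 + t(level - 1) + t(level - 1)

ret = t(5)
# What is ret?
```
Call trace (a repeated sub-call is expanded the first time; later identical calls just restate its return value):
t(level=5)
  t(level=4)
    t(level=3)
      t(level=2)
        t(level=1)
          t(level=0)
          -> return 1
          t(level=0)
          -> return 1
        -> return 5
        t(level=1) -> return 5  (same call as traced above)
      -> return 13
      t(level=2) -> return 13  (same call as traced above)
    -> return 29
    t(level=3) -> return 29  (same call as traced above)
  -> return 61
  t(level=4) -> return 61  (same call as traced above)
-> return 125

Final answer: 125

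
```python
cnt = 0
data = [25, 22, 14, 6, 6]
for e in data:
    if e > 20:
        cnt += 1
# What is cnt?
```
Trace:
  cnt=0
  cnt=1, e=25
  cnt=2, e=22
  cnt=2, e=14
  cnt=2, e=6
  cnt=2, e=6

Final answer: 2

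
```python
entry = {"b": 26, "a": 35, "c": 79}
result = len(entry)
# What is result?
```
Trace:
  entry={'b': 26, 'a': 35, 'c': 79}
  entry={'b': 26, 'a': 35, 'c': 79}, result=3

Final answer: 3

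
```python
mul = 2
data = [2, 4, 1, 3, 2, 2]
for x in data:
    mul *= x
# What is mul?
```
Trace:
  mul=2
  mul=4, x=2
  mul=16, x=4
  mul=16, x=1
  mul=48, x=3
  mul=96, x=2
  mul=192, x=2

Final answer: 192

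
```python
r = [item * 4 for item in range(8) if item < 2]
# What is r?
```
Trace:
  item=0
  item=1
  item=2
  item=3
  item=4
  item=5
  item=6
  item=7
  r=[0, 4]

Final answer: [0, 4]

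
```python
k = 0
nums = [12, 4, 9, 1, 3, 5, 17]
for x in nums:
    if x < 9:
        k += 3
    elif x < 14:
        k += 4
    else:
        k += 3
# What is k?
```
Trace:
  k=0
  k=4, x=12
  k=7, x=4
  k=11, x=9
  k=14, x=1
  k=17, x=3
  k=20, x=5
  k=23, x=17

Final answer: 23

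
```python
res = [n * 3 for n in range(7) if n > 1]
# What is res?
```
Trace:
  n=0
  n=1
  n=2
  n=3
  n=4
  n=5
  n=6
  res=[6, 9, 12, 15, 18]

Final answer: [6, 9, 12, 15, 18]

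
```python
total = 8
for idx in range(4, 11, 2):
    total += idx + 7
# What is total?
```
Trace:
  total=8
  total=19, idx=4
  total=32, idx=6
  total=47, idx=8
  total=64, idx=10

Final answer: 64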